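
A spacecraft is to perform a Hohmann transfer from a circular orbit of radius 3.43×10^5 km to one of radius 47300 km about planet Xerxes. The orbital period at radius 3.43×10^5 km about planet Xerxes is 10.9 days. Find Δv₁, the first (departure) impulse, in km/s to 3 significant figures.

From Kepler's third law T² = 4π²r³/μ at r = 3.43×10^5 km, T = 10.9 days = 10.9 × 86400 s = 9.4176×10^5 s: μ = 4π²r³/T² = 1.79623×10^6 km³/s².
The Hohmann ellipse has a_t = (r₁ + r₂)/2 = 1.9515×10^5 km.
On the circular orbit at r = 3.430×10^5 km, v_c = √(μ/r) = 2.2884 km/s.
Vis-viva on the transfer ellipse at r = 3.430×10^5 km gives v_t = √[μ(2/r − 1/a_t)] = 1.1266 km/s.
Δv₁ = |v_t − v_c| = |1.1266 − 2.2884| = 1.162 km/s.

Δv₁ = 1.16 km/s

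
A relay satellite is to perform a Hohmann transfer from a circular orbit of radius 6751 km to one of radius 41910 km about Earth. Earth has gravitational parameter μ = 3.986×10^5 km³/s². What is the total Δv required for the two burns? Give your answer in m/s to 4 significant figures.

Δv = 3860 m/s

Transfer-ellipse semi-major axis a_t = (r₁ + r₂)/2 = (6751 + 41910)/2 = 24330.5 km.
At r₁ the circular-orbit speed is v₁ = √(μ/r₁) = 7.6840 km/s.
On the transfer ellipse at r₁, vis-viva gives v_p = √[μ(2/r₁ − 1/a_t)] = 10.085 km/s.
First burn Δv₁ = |v_p − v₁| = 2.401 km/s.
Circular speed at r₂: v₂ = √(μ/r₂) = 3.08397 km/s.
Transfer-orbit speed at r₂: v_a = √[μ(2/r₂ − 1/a_t)] = 1.62449 km/s.
Second burn Δv₂ = |v₂ − v_a| = 1.459 km/s.
Total Δv = Δv₁ + Δv₂ = 3.860 km/s.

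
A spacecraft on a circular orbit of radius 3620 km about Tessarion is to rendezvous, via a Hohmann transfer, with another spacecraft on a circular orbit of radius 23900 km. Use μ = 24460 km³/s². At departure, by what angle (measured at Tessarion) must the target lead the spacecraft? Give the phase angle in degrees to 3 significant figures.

Transfer-ellipse semi-major axis a_t = (r₁ + r₂)/2 = (3620 + 23900)/2 = 13760 km.
Transfer time t = π√(a_t³/μ) = 32423 s.
Target angular speed ω₂ = √(μ/r₂³) = 4.2328×10^-5 rad/s.
Angle swept by the target during transfer: ω₂·t = 1.3724 rad = 78.63°.
The spacecraft traverses 180° on the transfer ellipse, so the target must lead by 180° − 78.63° = 101°.

φ = 101°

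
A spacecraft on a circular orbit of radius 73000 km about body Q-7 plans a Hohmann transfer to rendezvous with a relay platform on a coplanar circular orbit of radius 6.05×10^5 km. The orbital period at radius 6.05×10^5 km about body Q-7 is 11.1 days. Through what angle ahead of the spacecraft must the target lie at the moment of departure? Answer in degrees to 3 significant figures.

From Kepler's third law T² = 4π²r³/μ at r = 6.05×10^5 km, T = 11.1 days = 11.1 × 86400 s = 9.5904×10^5 s: μ = 4π²r³/T² = 9.50501×10^6 km³/s².
The Hohmann ellipse has a_t = (r₁ + r₂)/2 = 3.390×10^5 km.
Transfer time t = π√(a_t³/μ) = 2.0113×10^5 s.
Target angular speed ω₂ = √(μ/r₂³) = 6.5515×10^-6 rad/s.
Angle swept by the target during transfer: ω₂·t = 1.3177 rad = 75.499°.
Arrival is 180° from departure on the ellipse, so φ = 180° − 75.499° = 105°.

φ = 105°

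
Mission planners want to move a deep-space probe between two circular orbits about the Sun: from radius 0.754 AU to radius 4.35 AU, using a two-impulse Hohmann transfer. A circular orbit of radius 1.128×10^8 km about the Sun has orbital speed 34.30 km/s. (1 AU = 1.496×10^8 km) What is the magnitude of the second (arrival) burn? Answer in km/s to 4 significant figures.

Δv₂ = 6.518 km/s

From the circular-orbit relation v² = μ/r at r = 1.128×10^8 km: μ = v²r = (34.30)² × 1.128×10^8 = 1.32708×10^11 km³/s².
In km: r₁ = 0.754 × 1.496×10^8 = 1.127984×10^8 km; r₂ = 4.35 × 1.496×10^8 = 6.5076×10^8 km.
Transfer-ellipse semi-major axis a_t = (r₁ + r₂)/2 = (1.127984×10^8 + 6.5076×10^8)/2 = 3.817792×10^8 km.
On the circular orbit at r = 6.5076×10^8 km, v_c = √(μ/r) = 14.28 km/s.
Vis-viva on the transfer ellipse at r = 6.5076×10^8 km gives v_t = √[μ(2/r − 1/a_t)] = 7.762 km/s.
Δv₂ = |v_t − v_c| = |7.762 − 14.28| = 6.518 km/s.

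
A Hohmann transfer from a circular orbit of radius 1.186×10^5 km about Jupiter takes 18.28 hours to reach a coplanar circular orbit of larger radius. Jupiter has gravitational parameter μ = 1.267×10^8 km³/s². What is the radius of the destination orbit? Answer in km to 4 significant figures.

r₂ = 6.447×10^5 km

Transfer time t = 18.28 hours = 65808 s, and t = π√(a_t³/μ).
So a_t = (μ t²/π²)^(1/3) = (1.267×10^8 × (65808)² / π²)^(1/3) = 3.8166×10^5 km.
Since a_t = (r₁ + r₂)/2, r₂ = 2a_t − r₁ = 2×3.8166×10^5 − 1.186×10^5 = 6.4472×10^5 km.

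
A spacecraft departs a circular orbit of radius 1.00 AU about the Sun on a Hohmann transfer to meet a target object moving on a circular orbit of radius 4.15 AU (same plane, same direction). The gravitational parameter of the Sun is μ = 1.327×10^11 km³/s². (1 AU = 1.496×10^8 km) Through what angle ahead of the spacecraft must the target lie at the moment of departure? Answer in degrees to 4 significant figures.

In km: r₁ = 1.00 × 1.496×10^8 = 1.496×10^8 km; r₂ = 4.15 × 1.496×10^8 = 6.2084×10^8 km.
Transfer-ellipse semi-major axis a_t = (r₁ + r₂)/2 = (1.496×10^8 + 6.2084×10^8)/2 = 3.8522×10^8 km.
Transfer time t = π√(a_t³/μ) = 6.520×10^7 s.
The target's mean motion on its circular orbit is ω₂ = √(μ/r₂³) = 2.355×10^-8 rad/s.
Angle swept by the target during transfer: ω₂·t = 1.5355 rad = 87.98°.
The spacecraft traverses 180° on the transfer ellipse, so the target must lead by 180° − 87.98° = 92.02°.

φ = 92.02°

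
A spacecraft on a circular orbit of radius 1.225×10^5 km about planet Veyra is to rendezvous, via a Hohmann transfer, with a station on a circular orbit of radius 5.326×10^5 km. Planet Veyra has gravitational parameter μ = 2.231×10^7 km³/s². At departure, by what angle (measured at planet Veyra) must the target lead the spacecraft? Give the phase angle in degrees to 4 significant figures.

φ = 93.19°

Transfer-ellipse semi-major axis a_t = (r₁ + r₂)/2 = (1.225×10^5 + 5.326×10^5)/2 = 3.2755×10^5 km.
The half-period of the transfer ellipse is t = π√(a_t³/μ) = 1.2469×10^5 s.
The target's mean motion on its circular orbit is ω₂ = √(μ/r₂³) = 1.2152×10^-5 rad/s.
Angle swept by the target during transfer: ω₂·t = 1.5152 rad = 86.81°.
The spacecraft traverses 180° on the transfer ellipse, so the target must lead by 180° − 86.81° = 93.19°.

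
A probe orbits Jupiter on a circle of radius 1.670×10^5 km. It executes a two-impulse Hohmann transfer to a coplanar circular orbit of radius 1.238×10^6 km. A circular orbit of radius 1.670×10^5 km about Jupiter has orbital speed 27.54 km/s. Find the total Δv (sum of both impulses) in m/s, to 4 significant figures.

Δv = 14200 m/s

From the circular-orbit relation v² = μ/r at r = 1.670×10^5 km: μ = v²r = (27.54)² × 1.670×10^5 = 1.26661×10^8 km³/s².
Semi-major axis of the transfer orbit: a_t = (1.670×10^5 + 1.238×10^6)/2 = 7.025×10^5 km.
At r₁ the circular-orbit speed is v₁ = √(μ/r₁) = 27.54 km/s.
Transfer-orbit speed at r₁ (v² = μ(2/r − 1/a)): v_p = √[μ(2/r₁ − 1/a_t)] = 36.56 km/s.
First burn Δv₁ = |v_p − v₁| = 9.020 km/s.
Circular speed at r₂: v₂ = √(μ/r₂) = 10.115 km/s.
Transfer-orbit speed at r₂: v_a = √[μ(2/r₂ − 1/a_t)] = 4.9317 km/s.
Second burn Δv₂ = |v₂ − v_a| = 5.183 km/s.
Δv = Δv₁ + Δv₂ = 9.020 + 5.183 = 14.20 km/s.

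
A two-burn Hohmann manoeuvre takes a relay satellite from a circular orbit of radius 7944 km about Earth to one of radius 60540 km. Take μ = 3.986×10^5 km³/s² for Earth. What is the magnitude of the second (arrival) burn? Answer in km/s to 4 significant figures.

Δv₂ = 1.330 km/s

The Hohmann ellipse has a_t = (r₁ + r₂)/2 = 34242 km.
Circular speed at r = 60540 km: v_c = √(μ/r) = 2.566 km/s.
Vis-viva on the transfer ellipse at r = 60540 km gives v_t = √[μ(2/r − 1/a_t)] = 1.236 km/s.
Δv₂ = |v_t − v_c| = |1.236 − 2.566| = 1.330 km/s.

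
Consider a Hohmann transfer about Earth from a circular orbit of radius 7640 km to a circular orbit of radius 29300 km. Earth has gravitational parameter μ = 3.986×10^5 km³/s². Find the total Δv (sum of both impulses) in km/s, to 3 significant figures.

Δv = 3.19 km/s

Semi-major axis of the transfer orbit: a_t = (7640 + 29300)/2 = 18470 km.
At r₁ the circular-orbit speed is v₁ = √(μ/r₁) = 7.2231 km/s.
Transfer-orbit speed at r₁ (vis-viva equation): v_p = √[μ(2/r₁ − 1/a_t)] = 9.0975 km/s.
First burn Δv₁ = |v_p − v₁| = 1.8744 km/s.
At r₂, v₂ = √(μ/r₂) = 3.6884 km/s.
Transfer-orbit speed at r₂: v_a = √[μ(2/r₂ − 1/a_t)] = 2.3722 km/s.
Second burn Δv₂ = |v₂ − v_a| = 1.3162 km/s.
Δv = Δv₁ + Δv₂ = 1.8744 + 1.3162 = 3.191 km/s.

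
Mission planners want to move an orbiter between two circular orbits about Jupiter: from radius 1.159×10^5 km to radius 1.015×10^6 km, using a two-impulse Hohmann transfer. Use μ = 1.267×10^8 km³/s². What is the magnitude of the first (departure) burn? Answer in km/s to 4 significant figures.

Δv₁ = 11.23 km/s

Transfer-ellipse semi-major axis a_t = (r₁ + r₂)/2 = (1.159×10^5 + 1.015×10^6)/2 = 5.6545×10^5 km.
On the circular orbit at r = 1.159×10^5 km, v_c = √(μ/r) = 33.0633 km/s.
Transfer-orbit speed at the same r (vis-viva, a = a_t): v_t = √[μ(2/r − 1/a_t)] = 44.2978 km/s.
Δv₁ = |v_t − v_c| = |44.2978 − 33.0633| = 11.23 km/s.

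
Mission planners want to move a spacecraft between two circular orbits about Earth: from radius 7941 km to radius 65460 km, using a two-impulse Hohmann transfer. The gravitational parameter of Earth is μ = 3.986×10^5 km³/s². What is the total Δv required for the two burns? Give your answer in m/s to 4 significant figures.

Transfer-ellipse semi-major axis a_t = (r₁ + r₂)/2 = (7941 + 65460)/2 = 36700.5 km.
Circular speed at r₁: v₁ = √(μ/r₁) = √(3.986×10^5/7941) = 7.085 km/s.
Transfer-orbit speed at r₁ (vis-viva equation): v_p = √[μ(2/r₁ − 1/a_t)] = 9.462 km/s.
First burn Δv₁ = |v_p − v₁| = 2.377 km/s.
Circular speed at r₂: v₂ = √(μ/r₂) = 2.468 km/s.
Transfer-orbit speed at r₂: v_a = √[μ(2/r₂ − 1/a_t)] = 1.148 km/s.
Second burn Δv₂ = |v₂ − v_a| = 1.320 km/s.
Total Δv = Δv₁ + Δv₂ = 3.697 km/s.

Δv = 3697 m/s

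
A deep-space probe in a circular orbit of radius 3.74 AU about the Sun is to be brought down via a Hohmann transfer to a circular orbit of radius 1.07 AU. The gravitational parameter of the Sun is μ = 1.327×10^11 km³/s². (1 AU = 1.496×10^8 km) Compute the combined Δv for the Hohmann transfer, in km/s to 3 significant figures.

Δv = 12.2 km/s

In km: r₁ = 3.74 × 1.496×10^8 = 5.59504×10^8 km; r₂ = 1.07 × 1.496×10^8 = 1.60072×10^8 km.
Semi-major axis of the transfer orbit: a_t = (5.59504×10^8 + 1.60072×10^8)/2 = 3.59788×10^8 km.
Circular speed at r₁: v₁ = √(μ/r₁) = √(1.327×10^11/5.59504×10^8) = 15.400 km/s.
On the transfer ellipse at r₁, vis-viva equation gives v_a = √[μ(2/r₁ − 1/a_t)] = 10.272 km/s.
First burn Δv₁ = |v_a − v₁| = 5.128 km/s.
At r₂, v₂ = √(μ/r₂) = 28.792 km/s.
Transfer-orbit speed at r₂: v_p = √[μ(2/r₂ − 1/a_t)] = 35.905 km/s.
Second burn Δv₂ = |v₂ − v_p| = 7.113 km/s.
Δv = Δv₁ + Δv₂ = 5.128 + 7.113 = 12.24 km/s.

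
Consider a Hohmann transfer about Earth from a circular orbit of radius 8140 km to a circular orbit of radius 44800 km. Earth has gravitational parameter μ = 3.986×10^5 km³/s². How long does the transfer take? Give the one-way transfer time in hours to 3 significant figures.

t = 5.95 hours

Semi-major axis of the transfer orbit: a_t = (8140 + 44800)/2 = 26470 km.
Transfer time t = π√(a_t³/μ) = π√((26470)³ / 3.986×10^5) = 21430 s.
Converting: 21430 s ÷ 3600 s/hour = 5.95 hours.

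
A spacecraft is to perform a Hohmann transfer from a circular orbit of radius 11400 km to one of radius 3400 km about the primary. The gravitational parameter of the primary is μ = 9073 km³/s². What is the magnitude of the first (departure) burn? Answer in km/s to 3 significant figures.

The Hohmann ellipse has a_t = (r₁ + r₂)/2 = 7400 km.
Circular speed at r = 11400 km: v_c = √(μ/r) = 0.8921 km/s.
Transfer-orbit speed at the same r (vis-viva, a = a_t): v_t = √[μ(2/r − 1/a_t)] = 0.6047 km/s.
Δv₁ = |v_t − v_c| = |0.6047 − 0.8921| = 0.2874 km/s.

Δv₁ = 0.287 km/s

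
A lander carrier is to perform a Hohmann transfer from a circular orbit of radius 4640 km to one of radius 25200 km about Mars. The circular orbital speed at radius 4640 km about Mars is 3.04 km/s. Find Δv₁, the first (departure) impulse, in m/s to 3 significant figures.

Δv₁ = 911 m/s

From the circular-orbit relation v² = μ/r at r = 4640 km: μ = v²r = (3.04)² × 4640 = 42881.0 km³/s².
Transfer-ellipse semi-major axis a_t = (r₁ + r₂)/2 = (4640 + 25200)/2 = 14920 km.
Circular speed at r = 4640 km: v_c = √(μ/r) = 3.0400 km/s.
Transfer-orbit speed at the same r (vis-viva, a = a_t): v_t = √[μ(2/r − 1/a_t)] = 3.9508 km/s.
Δv₁ = |v_t − v_c| = |3.9508 − 3.0400| = 0.9108 km/s.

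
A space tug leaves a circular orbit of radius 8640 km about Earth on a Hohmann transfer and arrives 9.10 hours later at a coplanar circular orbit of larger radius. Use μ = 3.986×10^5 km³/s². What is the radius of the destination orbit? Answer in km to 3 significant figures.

Transfer time t = 9.10 hours = 32760 s, and t = π√(a_t³/μ).
So a_t = (μ t²/π²)^(1/3) = (3.986×10^5 × (32760)² / π²)^(1/3) = 35127 km.
Since a_t = (r₁ + r₂)/2, r₂ = 2a_t − r₁ = 2×35127 − 8640 = 61614 km.

r₂ = 61600 km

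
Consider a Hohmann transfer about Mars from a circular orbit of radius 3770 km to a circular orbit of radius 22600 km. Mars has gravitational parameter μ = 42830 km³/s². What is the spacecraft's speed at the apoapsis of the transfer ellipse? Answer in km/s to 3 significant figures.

Semi-major axis of the transfer orbit: a_t = (3770 + 22600)/2 = 13185 km.
At apoapsis, r = 22600 km.
Vis-viva: v = √[μ(2/r − 1/a_t)] = √[42830 × (2/22600 − 1/13185)] = 0.7361 km/s.

v = 0.736 km/s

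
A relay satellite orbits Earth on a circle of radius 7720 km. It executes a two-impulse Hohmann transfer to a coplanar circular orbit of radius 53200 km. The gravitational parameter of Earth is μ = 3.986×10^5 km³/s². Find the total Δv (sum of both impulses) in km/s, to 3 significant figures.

The Hohmann ellipse has a_t = (r₁ + r₂)/2 = 30460 km.
At r₁ the circular-orbit speed is v₁ = √(μ/r₁) = 7.1855 km/s.
Transfer-orbit speed at r₁ (vis-viva): v_p = √[μ(2/r₁ − 1/a_t)] = 9.4962 km/s.
First burn Δv₁ = |v_p − v₁| = 2.311 km/s.
At r₂, v₂ = √(μ/r₂) = 2.737 km/s.
Transfer-orbit speed at r₂: v_a = √[μ(2/r₂ − 1/a_t)] = 1.378 km/s.
Second burn Δv₂ = |v₂ − v_a| = 1.359 km/s.
Total Δv = Δv₁ + Δv₂ = 3.670 km/s.

Δv = 3.67 km/s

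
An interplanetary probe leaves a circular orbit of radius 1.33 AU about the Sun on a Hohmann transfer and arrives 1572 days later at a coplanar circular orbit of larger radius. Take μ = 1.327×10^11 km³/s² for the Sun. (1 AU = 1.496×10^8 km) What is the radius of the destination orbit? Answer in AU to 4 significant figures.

In km: r₁ = 1.33 × 1.496×10^8 = 1.98968×10^8 km.
Transfer time t = 1572 days = 1.358208×10^8 s, and t = π√(a_t³/μ).
So a_t = (μ t²/π²)^(1/3) = (1.327×10^11 × (1.358208×10^8)² / π²)^(1/3) = 6.2830×10^8 km.
Since a_t = (r₁ + r₂)/2, r₂ = 2a_t − r₁ = 2×6.2830×10^8 − 1.98968×10^8 = 1.057632×10^9 km.
In AU: r₂ = 1.057632×10^9 / 1.496×10^8 = 7.070 AU.

r₂ = 7.070 AU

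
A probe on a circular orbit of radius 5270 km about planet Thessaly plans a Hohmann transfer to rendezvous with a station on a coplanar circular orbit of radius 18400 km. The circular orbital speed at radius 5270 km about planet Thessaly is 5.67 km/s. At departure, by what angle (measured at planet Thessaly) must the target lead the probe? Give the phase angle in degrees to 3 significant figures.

φ = 87.1°

From the circular-orbit relation v² = μ/r at r = 5270 km: μ = v²r = (5.67)² × 5270 = 1.69425×10^5 km³/s².
Semi-major axis of the transfer orbit: a_t = (5270 + 18400)/2 = 11835 km.
The half-period of the transfer ellipse is t = π√(a_t³/μ) = 9826.840 s.
Target angular speed ω₂ = √(μ/r₂³) = 1.649156×10^-4 rad/s.
Angle swept by the target during transfer: ω₂·t = 1.620599 rad = 92.853°.
The probe traverses 180° on the transfer ellipse, so the target must lead by 180° − 92.853° = 87.1°.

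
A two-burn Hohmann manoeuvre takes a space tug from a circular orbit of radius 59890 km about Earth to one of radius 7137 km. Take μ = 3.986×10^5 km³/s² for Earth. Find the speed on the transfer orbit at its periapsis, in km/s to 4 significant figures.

Transfer-ellipse semi-major axis a_t = (r₁ + r₂)/2 = (59890 + 7137)/2 = 33513.5 km.
The periapsis of the transfer ellipse is at r = 7137 km.
Vis-viva: v = √[μ(2/r − 1/a_t)] = √[3.986×10^5 × (2/7137 − 1/33513.5)] = 9.990 km/s.

v = 9.990 km/s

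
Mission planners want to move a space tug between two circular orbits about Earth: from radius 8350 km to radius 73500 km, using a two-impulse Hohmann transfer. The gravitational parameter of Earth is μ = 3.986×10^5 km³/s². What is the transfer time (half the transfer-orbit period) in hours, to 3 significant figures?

Semi-major axis of the transfer orbit: a_t = (8350 + 73500)/2 = 40925 km.
Transfer time t = π√(a_t³/μ) = π√((40925)³ / 3.986×10^5) = 41200 s.
Converting: 41200 s ÷ 3600 s/hour = 11.4 hours.

t = 11.4 hours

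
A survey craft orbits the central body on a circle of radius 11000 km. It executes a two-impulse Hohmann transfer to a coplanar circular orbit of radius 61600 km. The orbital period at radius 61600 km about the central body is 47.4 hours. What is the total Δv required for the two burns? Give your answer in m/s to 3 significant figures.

Δv = 2640 m/s

From Kepler's third law T² = 4π²r³/μ at r = 61600 km, T = 47.4 hours = 47.4 × 3600 s = 1.7064×10^5 s: μ = 4π²r³/T² = 3.16913×10^5 km³/s².
Transfer-ellipse semi-major axis a_t = (r₁ + r₂)/2 = (11000 + 61600)/2 = 36300 km.
At r₁ the circular-orbit speed is v₁ = √(μ/r₁) = 5.36752 km/s.
On the transfer ellipse at r₁, v² = μ(2/r − 1/a) gives v_p = √[μ(2/r₁ − 1/a_t)] = 6.99215 km/s.
First burn Δv₁ = |v_p − v₁| = 1.6246 km/s.
At r₂, v₂ = √(μ/r₂) = 2.2682 km/s.
Transfer-orbit speed at r₂: v_a = √[μ(2/r₂ − 1/a_t)] = 1.2486 km/s.
Second burn Δv₂ = |v₂ − v_a| = 1.0196 km/s.
Total Δv = Δv₁ + Δv₂ = 2.644 km/s.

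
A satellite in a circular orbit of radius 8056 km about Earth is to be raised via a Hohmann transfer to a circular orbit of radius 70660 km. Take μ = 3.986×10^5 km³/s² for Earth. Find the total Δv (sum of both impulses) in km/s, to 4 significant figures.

Semi-major axis of the transfer orbit: a_t = (8056 + 70660)/2 = 39358 km.
Circular speed at r₁: v₁ = √(μ/r₁) = √(3.986×10^5/8056) = 7.03411 km/s.
On the transfer ellipse at r₁, vis-viva gives v_p = √[μ(2/r₁ − 1/a_t)] = 9.42495 km/s.
First burn Δv₁ = |v_p − v₁| = 2.3908 km/s.
At r₂, v₂ = √(μ/r₂) = 2.3751 km/s.
Transfer-orbit speed at r₂: v_a = √[μ(2/r₂ − 1/a_t)] = 1.0745 km/s.
Second burn Δv₂ = |v₂ − v_a| = 1.3006 km/s.
Δv = Δv₁ + Δv₂ = 2.3908 + 1.3006 = 3.691 km/s.

Δv = 3.691 km/s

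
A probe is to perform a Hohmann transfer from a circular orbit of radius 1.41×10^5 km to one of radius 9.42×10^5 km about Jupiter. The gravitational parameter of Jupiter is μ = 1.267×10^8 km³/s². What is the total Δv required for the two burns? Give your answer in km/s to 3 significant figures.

Δv = 15.2 km/s

Transfer-ellipse semi-major axis a_t = (r₁ + r₂)/2 = (1.410×10^5 + 9.420×10^5)/2 = 5.415×10^5 km.
At r₁ the circular-orbit speed is v₁ = √(μ/r₁) = 29.976 km/s.
On the transfer ellipse at r₁, vis-viva equation gives v_p = √[μ(2/r₁ − 1/a_t)] = 39.537 km/s.
First burn Δv₁ = |v_p − v₁| = 9.561 km/s.
At r₂, v₂ = √(μ/r₂) = 11.597 km/s.
Transfer-orbit speed at r₂: v_a = √[μ(2/r₂ − 1/a_t)] = 5.9180 km/s.
Second burn Δv₂ = |v₂ − v_a| = 5.679 km/s.
Total Δv = Δv₁ + Δv₂ = 15.24 km/s.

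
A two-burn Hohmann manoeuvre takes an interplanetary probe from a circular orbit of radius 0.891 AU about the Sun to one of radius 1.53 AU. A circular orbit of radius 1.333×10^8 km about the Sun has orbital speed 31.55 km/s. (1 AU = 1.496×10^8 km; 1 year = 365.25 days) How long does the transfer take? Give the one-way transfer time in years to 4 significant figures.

t = 0.6660 years

From the circular-orbit relation v² = μ/r at r = 1.333×10^8 km: μ = v²r = (31.55)² × 1.333×10^8 = 1.32687×10^11 km³/s².
In km: r₁ = 0.891 × 1.496×10^8 = 1.332936×10^8 km; r₂ = 1.53 × 1.496×10^8 = 2.28888×10^8 km.
Transfer-ellipse semi-major axis a_t = (r₁ + r₂)/2 = (1.332936×10^8 + 2.28888×10^8)/2 = 1.810908×10^8 km.
Transfer time t = π√(a_t³/μ) = π√((1.810908×10^8)³ / 1.32687×10^11) = 2.1017×10^7 s.
Converting: 2.1017×10^7 s ÷ 3.15576×10^7 s/year (365.25 × 86400) = 0.6660 years.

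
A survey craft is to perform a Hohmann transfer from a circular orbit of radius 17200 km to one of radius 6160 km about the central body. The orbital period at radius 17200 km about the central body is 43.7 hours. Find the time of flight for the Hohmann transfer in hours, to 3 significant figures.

From Kepler's third law T² = 4π²r³/μ at r = 17200 km, T = 43.7 hours = 43.7 × 3600 s = 1.5732×10^5 s: μ = 4π²r³/T² = 8116.66 km³/s².
Semi-major axis of the transfer orbit: a_t = (17200 + 6160)/2 = 11680 km.
Half the transfer-orbit period gives t = π√(a_t³/μ) = 44020 s.
Converting: 44020 s ÷ 3600 s/hour = 12.2 hours.

t = 12.2 hours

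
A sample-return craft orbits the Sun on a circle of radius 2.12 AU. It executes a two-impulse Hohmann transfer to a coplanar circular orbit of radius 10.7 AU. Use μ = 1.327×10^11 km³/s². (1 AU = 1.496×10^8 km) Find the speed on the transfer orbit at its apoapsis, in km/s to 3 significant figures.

v = 5.24 km/s

In km: r₁ = 2.12 × 1.496×10^8 = 3.17152×10^8 km; r₂ = 10.7 × 1.496×10^8 = 1.60072×10^9 km.
The Hohmann ellipse has a_t = (r₁ + r₂)/2 = 9.58936×10^8 km.
At apoapsis, r = 1.60072×10^9 km.
Vis-viva: v = √[μ(2/r − 1/a_t)] = √[1.327×10^11 × (2/1.60072×10^9 − 1/9.58936×10^8)] = 5.236 km/s.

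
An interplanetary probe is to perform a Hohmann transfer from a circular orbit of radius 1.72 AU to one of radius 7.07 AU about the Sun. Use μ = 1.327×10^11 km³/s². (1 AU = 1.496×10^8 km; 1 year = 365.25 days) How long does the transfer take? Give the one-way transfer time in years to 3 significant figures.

t = 4.61 years

In km: r₁ = 1.72 × 1.496×10^8 = 2.57312×10^8 km; r₂ = 7.07 × 1.496×10^8 = 1.057672×10^9 km.
The Hohmann ellipse has a_t = (r₁ + r₂)/2 = 6.57492×10^8 km.
Transfer time t = π√(a_t³/μ) = π√((6.57492×10^8)³ / 1.327×10^11) = 1.454×10^8 s.
Converting: 1.454×10^8 s ÷ 3.15576×10^7 s/year (365.25 × 86400) = 4.61 years.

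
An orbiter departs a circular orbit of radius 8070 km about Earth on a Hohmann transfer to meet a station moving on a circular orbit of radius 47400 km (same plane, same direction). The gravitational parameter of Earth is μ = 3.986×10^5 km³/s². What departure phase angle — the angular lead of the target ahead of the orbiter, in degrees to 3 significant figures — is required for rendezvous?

Transfer-ellipse semi-major axis a_t = (r₁ + r₂)/2 = (8070 + 47400)/2 = 27735 km.
Transfer time t = π√(a_t³/μ) = 22983.9 s.
Target angular speed ω₂ = √(μ/r₂³) = 6.11788×10^-5 rad/s.
Angle swept by the target during transfer: ω₂·t = 1.40613 rad = 80.57°.
Arrival is 180° from departure on the ellipse, so φ = 180° − 80.57° = 99.4°.

φ = 99.4°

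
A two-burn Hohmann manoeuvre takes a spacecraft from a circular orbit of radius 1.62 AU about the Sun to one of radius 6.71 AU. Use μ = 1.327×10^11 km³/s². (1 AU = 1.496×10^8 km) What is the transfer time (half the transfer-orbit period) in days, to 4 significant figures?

t = 1552 days

In km: r₁ = 1.62 × 1.496×10^8 = 2.42352×10^8 km; r₂ = 6.71 × 1.496×10^8 = 1.003816×10^9 km.
Semi-major axis of the transfer orbit: a_t = (2.42352×10^8 + 1.003816×10^9)/2 = 6.23084×10^8 km.
Half the transfer-orbit period gives t = π√(a_t³/μ) = 1.341×10^8 s.
Converting: 1.341×10^8 s ÷ 86400 s/day = 1552 days.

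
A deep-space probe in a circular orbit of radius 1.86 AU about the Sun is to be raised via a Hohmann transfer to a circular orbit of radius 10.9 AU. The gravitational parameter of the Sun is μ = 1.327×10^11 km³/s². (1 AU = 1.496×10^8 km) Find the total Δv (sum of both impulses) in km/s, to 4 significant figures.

Δv = 10.86 km/s

In km: r₁ = 1.86 × 1.496×10^8 = 2.78256×10^8 km; r₂ = 10.9 × 1.496×10^8 = 1.63064×10^9 km.
Transfer-ellipse semi-major axis a_t = (r₁ + r₂)/2 = (2.78256×10^8 + 1.63064×10^9)/2 = 9.54448×10^8 km.
At r₁ the circular-orbit speed is v₁ = √(μ/r₁) = 21.838 km/s.
Transfer-orbit speed at r₁ (v² = μ(2/r − 1/a)): v_p = √[μ(2/r₁ − 1/a_t)] = 28.544 km/s.
First burn Δv₁ = |v_p − v₁| = 6.706 km/s.
Circular speed at r₂: v₂ = √(μ/r₂) = 9.021 km/s.
Transfer-orbit speed at r₂: v_a = √[μ(2/r₂ − 1/a_t)] = 4.871 km/s.
Second burn Δv₂ = |v₂ − v_a| = 4.150 km/s.
Total Δv = Δv₁ + Δv₂ = 10.86 km/s.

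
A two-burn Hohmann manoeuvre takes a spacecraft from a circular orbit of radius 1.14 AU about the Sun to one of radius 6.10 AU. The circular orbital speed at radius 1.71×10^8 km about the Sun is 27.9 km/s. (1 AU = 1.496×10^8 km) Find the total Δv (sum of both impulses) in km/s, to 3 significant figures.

From the circular-orbit relation v² = μ/r at r = 1.71×10^8 km: μ = v²r = (27.9)² × 1.71×10^8 = 1.33108×10^11 km³/s².
In km: r₁ = 1.14 × 1.496×10^8 = 1.70544×10^8 km; r₂ = 6.10 × 1.496×10^8 = 9.1256×10^8 km.
The Hohmann ellipse has a_t = (r₁ + r₂)/2 = 5.41552×10^8 km.
Circular speed at r₁: v₁ = √(μ/r₁) = √(1.33108×10^11/1.70544×10^8) = 27.9373 km/s.
On the transfer ellipse at r₁, vis-viva equation gives v_p = √[μ(2/r₁ − 1/a_t)] = 36.2656 km/s.
First burn Δv₁ = |v_p − v₁| = 8.328 km/s.
Circular speed at r₂: v₂ = √(μ/r₂) = 12.0773 km/s.
Transfer-orbit speed at r₂: v_a = √[μ(2/r₂ − 1/a_t)] = 6.77750 km/s.
Second burn Δv₂ = |v₂ − v_a| = 5.300 km/s.
Total Δv = Δv₁ + Δv₂ = 13.63 km/s.

Δv = 13.6 km/s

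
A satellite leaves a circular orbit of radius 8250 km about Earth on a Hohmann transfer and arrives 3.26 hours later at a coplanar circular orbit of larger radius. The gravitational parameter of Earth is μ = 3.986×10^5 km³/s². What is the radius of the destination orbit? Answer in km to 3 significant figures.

r₂ = 27200 km

Transfer time t = 3.26 hours = 11736 s, and t = π√(a_t³/μ).
So a_t = (μ t²/π²)^(1/3) = (3.986×10^5 × (11736)² / π²)^(1/3) = 17718 km.
Since a_t = (r₁ + r₂)/2, r₂ = 2a_t − r₁ = 2×17718 − 8250 = 27186 km.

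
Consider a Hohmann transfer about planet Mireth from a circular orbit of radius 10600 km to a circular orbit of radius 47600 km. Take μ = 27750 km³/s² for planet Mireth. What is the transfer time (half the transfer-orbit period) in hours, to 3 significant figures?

t = 26.0 hours

The Hohmann ellipse has a_t = (r₁ + r₂)/2 = 29100 km.
By Kepler's third law the transfer-orbit period is T = 2π√(a_t³/μ), so t = T/2 = 93620 s.
Converting: 93620 s ÷ 3600 s/hour = 26.0 hours.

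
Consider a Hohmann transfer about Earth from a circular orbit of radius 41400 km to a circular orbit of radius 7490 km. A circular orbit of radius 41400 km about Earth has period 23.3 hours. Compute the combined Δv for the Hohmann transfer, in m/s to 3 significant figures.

From Kepler's third law T² = 4π²r³/μ at r = 41400 km, T = 23.3 hours = 23.3 × 3600 s = 83880 s: μ = 4π²r³/T² = 3.98147×10^5 km³/s².
Transfer-ellipse semi-major axis a_t = (r₁ + r₂)/2 = (41400 + 7490)/2 = 24445 km.
Circular speed at r₁: v₁ = √(μ/r₁) = √(3.98147×10^5/41400) = 3.10114 km/s.
Transfer-orbit speed at r₁ (v² = μ(2/r − 1/a)): v_a = √[μ(2/r₁ − 1/a_t)] = 1.71659 km/s.
First burn Δv₁ = |v_a − v₁| = 1.385 km/s.
At r₂, v₂ = √(μ/r₂) = 7.291 km/s.
Transfer-orbit speed at r₂: v_p = √[μ(2/r₂ − 1/a_t)] = 9.488 km/s.
Second burn Δv₂ = |v₂ − v_p| = 2.197 km/s.
Total Δv = Δv₁ + Δv₂ = 3.582 km/s.

Δv = 3580 m/s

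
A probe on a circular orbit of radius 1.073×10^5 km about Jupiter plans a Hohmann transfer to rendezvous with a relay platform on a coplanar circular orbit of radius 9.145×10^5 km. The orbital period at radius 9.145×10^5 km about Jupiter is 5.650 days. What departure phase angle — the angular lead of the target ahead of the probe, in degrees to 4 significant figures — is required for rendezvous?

From Kepler's third law T² = 4π²r³/μ at r = 9.145×10^5 km, T = 5.650 days = 5.650 × 86400 s = 4.8816×10^5 s: μ = 4π²r³/T² = 1.26703×10^8 km³/s².
Semi-major axis of the transfer orbit: a_t = (1.073×10^5 + 9.145×10^5)/2 = 5.109×10^5 km.
Transfer time t = π√(a_t³/μ) = 1.0192×10^5 s.
The target's mean motion on its circular orbit is ω₂ = √(μ/r₂³) = 1.2871×10^-5 rad/s.
Angle swept by the target during transfer: ω₂·t = 1.3118 rad = 75.16°.
The probe traverses 180° on the transfer ellipse, so the target must lead by 180° − 75.16° = 104.8°.

φ = 104.8°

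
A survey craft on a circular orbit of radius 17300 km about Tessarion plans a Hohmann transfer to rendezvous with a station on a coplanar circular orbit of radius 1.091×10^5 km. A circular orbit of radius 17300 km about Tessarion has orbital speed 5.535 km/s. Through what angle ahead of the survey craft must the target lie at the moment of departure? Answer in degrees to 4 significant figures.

φ = 100.6°

From the circular-orbit relation v² = μ/r at r = 17300 km: μ = v²r = (5.535)² × 17300 = 5.30007×10^5 km³/s².
Semi-major axis of the transfer orbit: a_t = (17300 + 1.091×10^5)/2 = 63200 km.
Transfer time t = π√(a_t³/μ) = 68562 s.
Target angular speed ω₂ = √(μ/r₂³) = 2.0202×10^-5 rad/s.
Angle swept by the target during transfer: ω₂·t = 1.3851 rad = 79.36°.
The survey craft traverses 180° on the transfer ellipse, so the target must lead by 180° − 79.36° = 100.6°.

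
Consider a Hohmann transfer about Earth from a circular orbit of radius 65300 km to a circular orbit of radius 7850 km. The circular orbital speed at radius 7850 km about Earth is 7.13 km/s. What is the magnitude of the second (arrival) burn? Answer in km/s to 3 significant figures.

Δv₂ = 2.40 km/s

From the circular-orbit relation v² = μ/r at r = 7850 km: μ = v²r = (7.13)² × 7850 = 3.99070×10^5 km³/s².
The Hohmann ellipse has a_t = (r₁ + r₂)/2 = 36575 km.
On the circular orbit at r = 7850 km, v_c = √(μ/r) = 7.130 km/s.
Transfer-orbit speed at the same r (vis-viva, a = a_t): v_t = √[μ(2/r − 1/a_t)] = 9.527 km/s.
Δv₂ = |v_t − v_c| = |9.527 − 7.130| = 2.397 km/s.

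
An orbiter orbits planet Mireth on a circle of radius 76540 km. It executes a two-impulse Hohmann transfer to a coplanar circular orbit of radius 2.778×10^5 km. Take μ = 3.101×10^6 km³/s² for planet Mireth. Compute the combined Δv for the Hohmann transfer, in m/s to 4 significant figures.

Δv = 2750 m/s

Transfer-ellipse semi-major axis a_t = (r₁ + r₂)/2 = (76540 + 2.778×10^5)/2 = 1.7717×10^5 km.
Circular speed at r₁: v₁ = √(μ/r₁) = √(3.101×10^6/76540) = 6.365 km/s.
Transfer-orbit speed at r₁ (v² = μ(2/r − 1/a)): v_p = √[μ(2/r₁ − 1/a_t)] = 7.970 km/s.
First burn Δv₁ = |v_p − v₁| = 1.605 km/s.
Circular speed at r₂: v₂ = √(μ/r₂) = 3.341 km/s.
Transfer-orbit speed at r₂: v_a = √[μ(2/r₂ − 1/a_t)] = 2.196 km/s.
Second burn Δv₂ = |v₂ − v_a| = 1.145 km/s.
Total Δv = Δv₁ + Δv₂ = 2.750 km/s.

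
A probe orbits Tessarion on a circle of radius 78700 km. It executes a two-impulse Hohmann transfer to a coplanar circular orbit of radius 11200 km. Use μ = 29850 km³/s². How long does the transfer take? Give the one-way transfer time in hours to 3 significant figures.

Semi-major axis of the transfer orbit: a_t = (78700 + 11200)/2 = 44950 km.
Transfer time t = π√(a_t³/μ) = π√((44950)³ / 29850) = 1.733×10^5 s.
Converting: 1.733×10^5 s ÷ 3600 s/hour = 48.1 hours.

t = 48.1 hours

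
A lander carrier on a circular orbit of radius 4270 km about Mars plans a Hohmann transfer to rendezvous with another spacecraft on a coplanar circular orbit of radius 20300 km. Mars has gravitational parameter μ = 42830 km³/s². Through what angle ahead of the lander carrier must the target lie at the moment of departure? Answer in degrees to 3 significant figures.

φ = 95.3°

Semi-major axis of the transfer orbit: a_t = (4270 + 20300)/2 = 12285 km.
Transfer time t = π√(a_t³/μ) = 20670 s.
The target's mean motion on its circular orbit is ω₂ = √(μ/r₂³) = 7.155×10^-5 rad/s.
Angle swept by the target during transfer: ω₂·t = 1.479 rad = 84.74°.
The lander carrier traverses 180° on the transfer ellipse, so the target must lead by 180° − 84.74° = 95.3°.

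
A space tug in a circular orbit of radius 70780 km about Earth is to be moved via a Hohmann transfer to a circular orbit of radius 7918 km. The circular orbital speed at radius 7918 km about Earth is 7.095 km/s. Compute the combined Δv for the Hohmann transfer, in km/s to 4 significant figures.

From the circular-orbit relation v² = μ/r at r = 7918 km: μ = v²r = (7.095)² × 7918 = 3.98584×10^5 km³/s².
Transfer-ellipse semi-major axis a_t = (r₁ + r₂)/2 = (70780 + 7918)/2 = 39349 km.
Circular speed at r₁: v₁ = √(μ/r₁) = √(3.98584×10^5/70780) = 2.3730 km/s.
Transfer-orbit speed at r₁ (vis-viva equation): v_a = √[μ(2/r₁ − 1/a_t)] = 1.0645 km/s.
First burn Δv₁ = |v_a − v₁| = 1.3085 km/s.
Circular speed at r₂: v₂ = √(μ/r₂) = 7.0950 km/s.
Transfer-orbit speed at r₂: v_p = √[μ(2/r₂ − 1/a_t)] = 9.5157 km/s.
Second burn Δv₂ = |v₂ − v_p| = 2.4207 km/s.
Δv = Δv₁ + Δv₂ = 1.3085 + 2.4207 = 3.729 km/s.

Δv = 3.729 km/s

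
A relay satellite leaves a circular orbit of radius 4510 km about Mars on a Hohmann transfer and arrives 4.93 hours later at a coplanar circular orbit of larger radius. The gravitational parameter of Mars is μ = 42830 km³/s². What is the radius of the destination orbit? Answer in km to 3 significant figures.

r₂ = 17700 km

Transfer time t = 4.93 hours = 17748 s, and t = π√(a_t³/μ).
So a_t = (μ t²/π²)^(1/3) = (42830 × (17748)² / π²)^(1/3) = 11098 km.
Since a_t = (r₁ + r₂)/2, r₂ = 2a_t − r₁ = 2×11098 − 4510 = 17686 km.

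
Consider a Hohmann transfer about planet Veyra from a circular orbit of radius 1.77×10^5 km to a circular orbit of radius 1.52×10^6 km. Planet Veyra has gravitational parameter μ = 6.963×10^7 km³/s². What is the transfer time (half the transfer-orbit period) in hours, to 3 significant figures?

Transfer-ellipse semi-major axis a_t = (r₁ + r₂)/2 = (1.770×10^5 + 1.520×10^6)/2 = 8.485×10^5 km.
Half the transfer-orbit period gives t = π√(a_t³/μ) = 2.9426×10^5 s.
Converting: 2.9426×10^5 s ÷ 3600 s/hour = 81.7 hours.

t = 81.7 hours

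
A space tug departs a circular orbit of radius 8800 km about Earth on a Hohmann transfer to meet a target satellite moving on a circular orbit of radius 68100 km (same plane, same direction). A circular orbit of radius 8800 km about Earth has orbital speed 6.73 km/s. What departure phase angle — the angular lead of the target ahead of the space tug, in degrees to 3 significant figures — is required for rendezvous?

φ = 104°

From the circular-orbit relation v² = μ/r at r = 8800 km: μ = v²r = (6.73)² × 8800 = 3.98578×10^5 km³/s².
The Hohmann ellipse has a_t = (r₁ + r₂)/2 = 38450 km.
Transfer time t = π√(a_t³/μ) = 37518 s.
The target's mean motion on its circular orbit is ω₂ = √(μ/r₂³) = 3.5525×10^-5 rad/s.
Angle swept by the target during transfer: ω₂·t = 1.33283 rad = 76.37°.
Arrival is 180° from departure on the ellipse, so φ = 180° − 76.37° = 104°.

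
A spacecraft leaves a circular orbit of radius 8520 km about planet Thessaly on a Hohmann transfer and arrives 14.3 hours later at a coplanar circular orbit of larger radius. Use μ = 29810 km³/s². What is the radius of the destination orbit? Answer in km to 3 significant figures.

r₂ = 31500 km

Transfer time t = 14.3 hours = 51480 s, and t = π√(a_t³/μ).
So a_t = (μ t²/π²)^(1/3) = (29810 × (51480)² / π²)^(1/3) = 20004 km.
Since a_t = (r₁ + r₂)/2, r₂ = 2a_t − r₁ = 2×20004 − 8520 = 31488 km.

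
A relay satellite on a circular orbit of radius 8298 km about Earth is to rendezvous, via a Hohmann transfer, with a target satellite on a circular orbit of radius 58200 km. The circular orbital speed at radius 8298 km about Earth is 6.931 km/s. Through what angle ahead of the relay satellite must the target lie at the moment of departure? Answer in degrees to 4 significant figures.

φ = 102.3°

From the circular-orbit relation v² = μ/r at r = 8298 km: μ = v²r = (6.931)² × 8298 = 3.98626×10^5 km³/s².
Transfer-ellipse semi-major axis a_t = (r₁ + r₂)/2 = (8298 + 58200)/2 = 33249 km.
Transfer time t = π√(a_t³/μ) = 30167 s.
Target angular speed ω₂ = √(μ/r₂³) = 4.4967×10^-5 rad/s.
Angle swept by the target during transfer: ω₂·t = 1.3565 rad = 77.72°.
Arrival is 180° from departure on the ellipse, so φ = 180° − 77.72° = 102.3°.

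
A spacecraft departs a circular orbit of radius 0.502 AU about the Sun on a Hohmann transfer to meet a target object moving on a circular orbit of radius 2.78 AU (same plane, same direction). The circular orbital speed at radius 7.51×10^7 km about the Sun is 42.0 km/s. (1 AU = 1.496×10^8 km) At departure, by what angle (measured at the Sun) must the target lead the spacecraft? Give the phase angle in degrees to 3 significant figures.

φ = 98.4°

From the circular-orbit relation v² = μ/r at r = 7.51×10^7 km: μ = v²r = (42.0)² × 7.51×10^7 = 1.32476×10^11 km³/s².
In km: r₁ = 0.502 × 1.496×10^8 = 7.50992×10^7 km; r₂ = 2.78 × 1.496×10^8 = 4.15888×10^8 km.
Semi-major axis of the transfer orbit: a_t = (7.50992×10^7 + 4.15888×10^8)/2 = 2.454936×10^8 km.
The half-period of the transfer ellipse is t = π√(a_t³/μ) = 3.32002×10^7 s.
The target's mean motion on its circular orbit is ω₂ = √(μ/r₂³) = 4.29146×10^-8 rad/s.
Angle swept by the target during transfer: ω₂·t = 1.42477 rad = 81.63°.
Arrival is 180° from departure on the ellipse, so φ = 180° − 81.63° = 98.4°.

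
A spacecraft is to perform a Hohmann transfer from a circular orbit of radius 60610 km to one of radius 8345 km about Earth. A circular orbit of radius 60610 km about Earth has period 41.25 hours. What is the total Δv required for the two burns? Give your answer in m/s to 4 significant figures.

Δv = 3555 m/s

From Kepler's third law T² = 4π²r³/μ at r = 60610 km, T = 41.25 hours = 41.25 × 3600 s = 1.485×10^5 s: μ = 4π²r³/T² = 3.98602×10^5 km³/s².
Semi-major axis of the transfer orbit: a_t = (60610 + 8345)/2 = 34477.5 km.
Circular speed at r₁: v₁ = √(μ/r₁) = √(3.98602×10^5/60610) = 2.5645 km/s.
Transfer-orbit speed at r₁ (v² = μ(2/r − 1/a)): v_a = √[μ(2/r₁ − 1/a_t)] = 1.2617 km/s.
First burn Δv₁ = |v_a − v₁| = 1.303 km/s.
At r₂, v₂ = √(μ/r₂) = 6.911 km/s.
Transfer-orbit speed at r₂: v_p = √[μ(2/r₂ − 1/a_t)] = 9.163 km/s.
Second burn Δv₂ = |v₂ − v_p| = 2.252 km/s.
Total Δv = Δv₁ + Δv₂ = 3.555 km/s.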